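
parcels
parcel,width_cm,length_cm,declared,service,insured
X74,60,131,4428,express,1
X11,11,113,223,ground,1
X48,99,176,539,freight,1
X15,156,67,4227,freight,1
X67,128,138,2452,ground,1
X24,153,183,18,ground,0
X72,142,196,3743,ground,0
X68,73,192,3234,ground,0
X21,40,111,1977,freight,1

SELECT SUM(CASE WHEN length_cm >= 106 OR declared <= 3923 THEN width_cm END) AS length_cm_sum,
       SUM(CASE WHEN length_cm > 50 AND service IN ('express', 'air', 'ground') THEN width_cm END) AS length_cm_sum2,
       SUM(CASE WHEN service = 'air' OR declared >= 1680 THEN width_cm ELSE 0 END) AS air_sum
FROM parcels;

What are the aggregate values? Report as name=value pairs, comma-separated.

[length_cm_sum: length_cm >= 106 OR declared <= 3923]
parcel=X74: ✓ → 60
parcel=X11: ✓ → 11
parcel=X48: ✓ → 99
parcel=X15: ✗
parcel=X67: ✓ → 128
parcel=X24: ✓ → 153
parcel=X72: ✓ → 142
parcel=X68: ✓ → 73
parcel=X21: ✓ → 40
length_cm_sum = 60 + 11 + 99 + 128 + 153 + 142 + 73 + 40 = 706
—
[length_cm_sum2: length_cm > 50 AND service IN ('express', 'air', 'ground')]
parcel=X74: ✓ → 60
parcel=X11: ✓ → 11
parcel=X48: ✗
parcel=X15: ✗
parcel=X67: ✓ → 128
parcel=X24: ✓ → 153
parcel=X72: ✓ → 142
parcel=X68: ✓ → 73
parcel=X21: ✗
length_cm_sum2 = 60 + 11 + 128 + 153 + 142 + 73 = 567
—
[air_sum: service = 'air' OR declared >= 1680]
parcel=X74: ✓ → 60
parcel=X11: ✗
parcel=X48: ✗
parcel=X15: ✓ → 156
parcel=X67: ✓ → 128
parcel=X24: ✗
parcel=X72: ✓ → 142
parcel=X68: ✓ → 73
parcel=X21: ✓ → 40
air_sum = 60 + 156 + 128 + 142 + 73 + 40 = 599

length_cm_sum=706, length_cm_sum2=567, air_sum=599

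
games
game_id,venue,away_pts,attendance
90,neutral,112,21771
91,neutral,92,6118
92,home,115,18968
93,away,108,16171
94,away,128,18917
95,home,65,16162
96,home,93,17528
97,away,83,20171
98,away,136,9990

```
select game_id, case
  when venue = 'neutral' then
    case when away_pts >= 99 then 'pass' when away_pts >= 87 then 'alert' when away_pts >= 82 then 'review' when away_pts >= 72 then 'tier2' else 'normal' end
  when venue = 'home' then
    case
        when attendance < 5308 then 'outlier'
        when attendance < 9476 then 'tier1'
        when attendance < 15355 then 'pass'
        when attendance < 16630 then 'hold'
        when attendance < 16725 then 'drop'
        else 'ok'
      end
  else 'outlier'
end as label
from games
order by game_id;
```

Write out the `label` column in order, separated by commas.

game_id=90: venue='neutral' → inner[away_pts >= 99] → pass
game_id=91: venue='neutral' → inner[away_pts >= 87] → alert
game_id=92: venue='home' → inner[ELSE] → ok
game_id=93: venue='away' → outer ELSE → outlier
game_id=94: venue='away' → outer ELSE → outlier
game_id=95: venue='home' → inner[attendance < 16630] → hold
game_id=96: venue='home' → inner[ELSE] → ok
game_id=97: venue='away' → outer ELSE → outlier
game_id=98: venue='away' → outer ELSE → outlier

pass, alert, ok, outlier, outlier, hold, ok, outlier, outlier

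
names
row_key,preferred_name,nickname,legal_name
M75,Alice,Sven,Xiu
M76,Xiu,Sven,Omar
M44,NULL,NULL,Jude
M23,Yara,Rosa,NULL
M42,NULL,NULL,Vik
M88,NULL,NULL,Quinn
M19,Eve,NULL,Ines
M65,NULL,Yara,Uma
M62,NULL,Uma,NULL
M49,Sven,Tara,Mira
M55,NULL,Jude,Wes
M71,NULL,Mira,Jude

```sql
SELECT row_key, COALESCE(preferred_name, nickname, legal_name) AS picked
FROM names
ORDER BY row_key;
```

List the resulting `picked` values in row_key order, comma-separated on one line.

row_key=M19: preferred_name=Eve → Eve
row_key=M23: preferred_name=Yara → Yara
row_key=M42: preferred_name=NULL, nickname=NULL, legal_name=Vik → Vik
row_key=M44: preferred_name=NULL, nickname=NULL, legal_name=Jude → Jude
row_key=M49: preferred_name=Sven → Sven
row_key=M55: preferred_name=NULL, nickname=Jude → Jude
row_key=M62: preferred_name=NULL, nickname=Uma → Uma
row_key=M65: preferred_name=NULL, nickname=Yara → Yara
row_key=M71: preferred_name=NULL, nickname=Mira → Mira
row_key=M75: preferred_name=Alice → Alice
row_key=M76: preferred_name=Xiu → Xiu
row_key=M88: preferred_name=NULL, nickname=NULL, legal_name=Quinn → Quinn

Eve, Yara, Vik, Jude, Sven, Jude, Uma, Yara, Mira, Alice, Xiu, Quinn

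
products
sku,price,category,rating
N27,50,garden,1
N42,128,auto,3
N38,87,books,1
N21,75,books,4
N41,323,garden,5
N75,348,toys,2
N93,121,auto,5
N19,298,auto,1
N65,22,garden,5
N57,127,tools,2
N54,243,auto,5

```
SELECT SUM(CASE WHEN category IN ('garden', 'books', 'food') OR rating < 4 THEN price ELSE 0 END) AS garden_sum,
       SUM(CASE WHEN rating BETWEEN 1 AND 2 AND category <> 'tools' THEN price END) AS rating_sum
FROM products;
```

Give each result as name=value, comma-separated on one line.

garden_sum=1458, rating_sum=783

[garden_sum: category IN ('garden', 'books', 'food') OR rating < 4]
sku=N27: ✓ → 50
sku=N42: ✓ → 128
sku=N38: ✓ → 87
sku=N21: ✓ → 75
sku=N41: ✓ → 323
sku=N75: ✓ → 348
sku=N93: ✗
sku=N19: ✓ → 298
sku=N65: ✓ → 22
sku=N57: ✓ → 127
sku=N54: ✗
garden_sum = 50 + 128 + 87 + 75 + 323 + 348 + 298 + 22 + 127 = 1458
—
[rating_sum: rating BETWEEN 1 AND 2 AND category <> 'tools']
sku=N27: ✓ → 50
sku=N42: ✗
sku=N38: ✓ → 87
sku=N21: ✗
sku=N41: ✗
sku=N75: ✓ → 348
sku=N93: ✗
sku=N19: ✓ → 298
sku=N65: ✗
sku=N57: ✗
sku=N54: ✗
rating_sum = 50 + 87 + 348 + 298 = 783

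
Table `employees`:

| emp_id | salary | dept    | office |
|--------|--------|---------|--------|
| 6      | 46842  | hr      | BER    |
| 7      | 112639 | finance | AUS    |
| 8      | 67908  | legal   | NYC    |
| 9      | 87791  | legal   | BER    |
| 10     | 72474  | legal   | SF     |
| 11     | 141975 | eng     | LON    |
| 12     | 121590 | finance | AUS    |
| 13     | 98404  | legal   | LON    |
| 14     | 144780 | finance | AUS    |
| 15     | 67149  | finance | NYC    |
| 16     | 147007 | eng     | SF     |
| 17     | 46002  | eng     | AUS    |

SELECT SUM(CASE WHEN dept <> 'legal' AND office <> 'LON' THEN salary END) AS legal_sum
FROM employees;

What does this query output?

emp_id=6: ✓ → 46842
emp_id=7: ✓ → 112639
emp_id=8: ✗
emp_id=9: ✗
emp_id=10: ✗
emp_id=11: ✗
emp_id=12: ✓ → 121590
emp_id=13: ✗
emp_id=14: ✓ → 144780
emp_id=15: ✓ → 67149
emp_id=16: ✓ → 147007
emp_id=17: ✓ → 46002
legal_sum = 46842 + 112639 + 121590 + 144780 + 67149 + 147007 + 46002 = 686009

686009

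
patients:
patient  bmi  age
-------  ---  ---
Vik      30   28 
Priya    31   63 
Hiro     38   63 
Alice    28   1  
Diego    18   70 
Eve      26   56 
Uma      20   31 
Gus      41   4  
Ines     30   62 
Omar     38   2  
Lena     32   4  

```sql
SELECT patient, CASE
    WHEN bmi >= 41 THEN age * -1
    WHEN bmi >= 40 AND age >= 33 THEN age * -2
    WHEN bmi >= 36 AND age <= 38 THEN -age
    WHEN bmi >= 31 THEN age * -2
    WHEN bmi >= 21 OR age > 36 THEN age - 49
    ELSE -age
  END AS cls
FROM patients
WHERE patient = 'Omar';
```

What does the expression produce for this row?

-2

patient = Omar: bmi=38, age=2.
bmi >= 41 → false
bmi >= 40 AND age >= 33 → false
bmi >= 36 AND age <= 38 → true → -2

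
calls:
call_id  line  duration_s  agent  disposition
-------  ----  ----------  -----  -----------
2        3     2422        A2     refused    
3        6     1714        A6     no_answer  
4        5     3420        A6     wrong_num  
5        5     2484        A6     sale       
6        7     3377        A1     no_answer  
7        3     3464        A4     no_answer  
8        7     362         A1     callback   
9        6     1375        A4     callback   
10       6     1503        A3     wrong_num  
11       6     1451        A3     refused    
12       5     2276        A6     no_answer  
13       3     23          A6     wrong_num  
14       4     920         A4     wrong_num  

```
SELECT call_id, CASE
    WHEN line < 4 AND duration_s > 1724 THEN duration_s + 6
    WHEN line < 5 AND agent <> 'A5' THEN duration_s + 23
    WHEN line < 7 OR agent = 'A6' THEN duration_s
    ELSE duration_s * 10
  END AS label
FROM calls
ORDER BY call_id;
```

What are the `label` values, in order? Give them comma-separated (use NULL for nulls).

call_id=2: line < 4 AND duration_s > 1724 → 2428
call_id=3: line < 7 OR agent = 'A6' → 1714
call_id=4: line < 7 OR agent = 'A6' → 3420
call_id=5: line < 7 OR agent = 'A6' → 2484
call_id=6: ELSE → 33770
call_id=7: line < 4 AND duration_s > 1724 → 3470
call_id=8: ELSE → 3620
call_id=9: line < 7 OR agent = 'A6' → 1375
call_id=10: line < 7 OR agent = 'A6' → 1503
call_id=11: line < 7 OR agent = 'A6' → 1451
call_id=12: line < 7 OR agent = 'A6' → 2276
call_id=13: line < 5 AND agent <> 'A5' → 46
call_id=14: line < 5 AND agent <> 'A5' → 943

2428, 1714, 3420, 2484, 33770, 3470, 3620, 1375, 1503, 1451, 2276, 46, 943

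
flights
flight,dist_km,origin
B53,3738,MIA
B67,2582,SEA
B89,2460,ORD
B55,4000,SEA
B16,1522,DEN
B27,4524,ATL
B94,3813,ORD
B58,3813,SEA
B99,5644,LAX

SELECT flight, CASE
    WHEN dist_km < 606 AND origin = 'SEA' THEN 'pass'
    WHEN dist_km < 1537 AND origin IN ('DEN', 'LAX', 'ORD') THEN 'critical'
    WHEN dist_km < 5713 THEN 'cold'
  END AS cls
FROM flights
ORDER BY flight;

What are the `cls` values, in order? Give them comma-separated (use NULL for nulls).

flight=B16: dist_km < 1537 AND origin IN ('DEN', 'LAX', 'ORD') → critical
flight=B27: dist_km < 5713 → cold
flight=B53: dist_km < 5713 → cold
flight=B55: dist_km < 5713 → cold
flight=B58: dist_km < 5713 → cold
flight=B67: dist_km < 5713 → cold
flight=B89: dist_km < 5713 → cold
flight=B94: dist_km < 5713 → cold
flight=B99: dist_km < 5713 → cold

critical, cold, cold, cold, cold, cold, cold, cold, cold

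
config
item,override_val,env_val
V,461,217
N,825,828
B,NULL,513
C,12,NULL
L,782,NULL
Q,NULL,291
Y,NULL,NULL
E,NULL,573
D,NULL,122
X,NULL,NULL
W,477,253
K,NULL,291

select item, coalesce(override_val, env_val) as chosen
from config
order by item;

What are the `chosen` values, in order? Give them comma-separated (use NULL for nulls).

item=B: override_val=NULL, env_val=513 → 513
item=C: override_val=12 → 12
item=D: override_val=NULL, env_val=122 → 122
item=E: override_val=NULL, env_val=573 → 573
item=K: override_val=NULL, env_val=291 → 291
item=L: override_val=782 → 782
item=N: override_val=825 → 825
item=Q: override_val=NULL, env_val=291 → 291
item=V: override_val=461 → 461
item=W: override_val=477 → 477
item=X: override_val=NULL, env_val=NULL (all NULL) → NULL
item=Y: override_val=NULL, env_val=NULL (all NULL) → NULL

513, 12, 122, 573, 291, 782, 825, 291, 461, 477, NULL, NULL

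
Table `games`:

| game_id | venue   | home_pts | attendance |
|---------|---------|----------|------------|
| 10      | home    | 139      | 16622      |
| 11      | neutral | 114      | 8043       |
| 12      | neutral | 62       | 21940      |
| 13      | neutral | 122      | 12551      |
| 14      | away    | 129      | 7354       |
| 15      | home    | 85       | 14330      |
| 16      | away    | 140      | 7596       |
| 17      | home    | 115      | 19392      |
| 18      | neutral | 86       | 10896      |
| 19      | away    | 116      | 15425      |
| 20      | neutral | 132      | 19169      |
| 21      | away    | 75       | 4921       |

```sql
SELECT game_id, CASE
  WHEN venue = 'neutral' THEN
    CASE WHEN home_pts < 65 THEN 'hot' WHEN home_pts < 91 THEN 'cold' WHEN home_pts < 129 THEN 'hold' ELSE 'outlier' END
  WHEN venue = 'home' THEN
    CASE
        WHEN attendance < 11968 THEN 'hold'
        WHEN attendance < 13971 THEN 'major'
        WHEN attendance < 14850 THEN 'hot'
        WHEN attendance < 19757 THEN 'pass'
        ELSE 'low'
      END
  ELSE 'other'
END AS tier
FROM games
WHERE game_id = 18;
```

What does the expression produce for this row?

game_id = 18: venue=neutral, home_pts=86, attendance=10896.
venue='neutral' → inner[home_pts < 91] → cold

cold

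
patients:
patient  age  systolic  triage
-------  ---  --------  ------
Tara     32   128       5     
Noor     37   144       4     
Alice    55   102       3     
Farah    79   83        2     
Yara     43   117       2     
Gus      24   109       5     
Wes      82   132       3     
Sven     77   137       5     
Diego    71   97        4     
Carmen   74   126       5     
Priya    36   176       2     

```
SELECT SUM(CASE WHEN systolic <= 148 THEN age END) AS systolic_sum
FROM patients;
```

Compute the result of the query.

574

patient=Tara: ✓ → 32
patient=Noor: ✓ → 37
patient=Alice: ✓ → 55
patient=Farah: ✓ → 79
patient=Yara: ✓ → 43
patient=Gus: ✓ → 24
patient=Wes: ✓ → 82
patient=Sven: ✓ → 77
patient=Diego: ✓ → 71
patient=Carmen: ✓ → 74
patient=Priya: ✗
systolic_sum = 32 + 37 + 55 + 79 + 43 + 24 + 82 + 77 + 71 + 74 = 574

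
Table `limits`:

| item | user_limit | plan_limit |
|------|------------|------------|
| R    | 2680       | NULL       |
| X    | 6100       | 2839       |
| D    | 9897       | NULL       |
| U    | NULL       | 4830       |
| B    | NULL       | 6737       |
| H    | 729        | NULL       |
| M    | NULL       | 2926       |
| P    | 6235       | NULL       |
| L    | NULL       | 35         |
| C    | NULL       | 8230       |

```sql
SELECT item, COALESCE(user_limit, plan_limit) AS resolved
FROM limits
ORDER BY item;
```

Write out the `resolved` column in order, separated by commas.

6737, 8230, 9897, 729, 35, 2926, 6235, 2680, 4830, 6100

item=B: user_limit=NULL, plan_limit=6737 → 6737
item=C: user_limit=NULL, plan_limit=8230 → 8230
item=D: user_limit=9897 → 9897
item=H: user_limit=729 → 729
item=L: user_limit=NULL, plan_limit=35 → 35
item=M: user_limit=NULL, plan_limit=2926 → 2926
item=P: user_limit=6235 → 6235
item=R: user_limit=2680 → 2680
item=U: user_limit=NULL, plan_limit=4830 → 4830
item=X: user_limit=6100 → 6100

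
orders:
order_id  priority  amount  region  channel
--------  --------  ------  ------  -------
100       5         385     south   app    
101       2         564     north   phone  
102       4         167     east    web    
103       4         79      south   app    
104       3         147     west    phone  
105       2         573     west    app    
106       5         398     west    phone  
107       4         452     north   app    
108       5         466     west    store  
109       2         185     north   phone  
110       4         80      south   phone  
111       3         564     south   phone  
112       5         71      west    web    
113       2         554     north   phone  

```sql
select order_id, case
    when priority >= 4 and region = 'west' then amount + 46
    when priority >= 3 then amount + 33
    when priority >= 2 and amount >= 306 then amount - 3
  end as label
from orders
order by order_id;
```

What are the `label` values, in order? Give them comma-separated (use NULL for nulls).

418, 561, 200, 112, 180, 570, 444, 485, 512, NULL, 113, 597, 117, 551

order_id=100: priority >= 3 → 418
order_id=101: priority >= 2 and amount >= 306 → 561
order_id=102: priority >= 3 → 200
order_id=103: priority >= 3 → 112
order_id=104: priority >= 3 → 180
order_id=105: priority >= 2 and amount >= 306 → 570
order_id=106: priority >= 4 and region = 'west' → 444
order_id=107: priority >= 3 → 485
order_id=108: priority >= 4 and region = 'west' → 512
order_id=109: (no match → NULL) → NULL
order_id=110: priority >= 3 → 113
order_id=111: priority >= 3 → 597
order_id=112: priority >= 4 and region = 'west' → 117
order_id=113: priority >= 2 and amount >= 306 → 551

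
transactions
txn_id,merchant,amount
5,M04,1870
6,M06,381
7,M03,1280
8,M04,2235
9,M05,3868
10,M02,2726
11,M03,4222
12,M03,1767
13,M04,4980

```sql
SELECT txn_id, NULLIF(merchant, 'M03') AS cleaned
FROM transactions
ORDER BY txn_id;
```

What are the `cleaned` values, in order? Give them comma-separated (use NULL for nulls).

txn_id=5: merchant=M04 vs M03: differ → M04
txn_id=6: merchant=M06 vs M03: differ → M06
txn_id=7: merchant=M03 vs M03: equal → NULL
txn_id=8: merchant=M04 vs M03: differ → M04
txn_id=9: merchant=M05 vs M03: differ → M05
txn_id=10: merchant=M02 vs M03: differ → M02
txn_id=11: merchant=M03 vs M03: equal → NULL
txn_id=12: merchant=M03 vs M03: equal → NULL
txn_id=13: merchant=M04 vs M03: differ → M04

M04, M06, NULL, M04, M05, M02, NULL, NULL, M04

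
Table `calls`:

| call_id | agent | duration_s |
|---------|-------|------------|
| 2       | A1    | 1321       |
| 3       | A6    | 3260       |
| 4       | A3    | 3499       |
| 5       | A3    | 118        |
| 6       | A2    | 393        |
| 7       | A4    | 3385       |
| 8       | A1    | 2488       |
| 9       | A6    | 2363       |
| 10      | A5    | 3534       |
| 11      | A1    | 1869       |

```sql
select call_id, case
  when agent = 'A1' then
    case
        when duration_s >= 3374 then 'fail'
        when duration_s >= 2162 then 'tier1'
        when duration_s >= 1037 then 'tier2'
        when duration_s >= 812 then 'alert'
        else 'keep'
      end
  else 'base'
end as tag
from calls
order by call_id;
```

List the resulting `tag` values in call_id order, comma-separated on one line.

call_id=2: agent='A1' → inner[duration_s >= 1037] → tier2
call_id=3: agent='A6' → outer ELSE → base
call_id=4: agent='A3' → outer ELSE → base
call_id=5: agent='A3' → outer ELSE → base
call_id=6: agent='A2' → outer ELSE → base
call_id=7: agent='A4' → outer ELSE → base
call_id=8: agent='A1' → inner[duration_s >= 2162] → tier1
call_id=9: agent='A6' → outer ELSE → base
call_id=10: agent='A5' → outer ELSE → base
call_id=11: agent='A1' → inner[duration_s >= 1037] → tier2

tier2, base, base, base, base, base, tier1, base, base, tier2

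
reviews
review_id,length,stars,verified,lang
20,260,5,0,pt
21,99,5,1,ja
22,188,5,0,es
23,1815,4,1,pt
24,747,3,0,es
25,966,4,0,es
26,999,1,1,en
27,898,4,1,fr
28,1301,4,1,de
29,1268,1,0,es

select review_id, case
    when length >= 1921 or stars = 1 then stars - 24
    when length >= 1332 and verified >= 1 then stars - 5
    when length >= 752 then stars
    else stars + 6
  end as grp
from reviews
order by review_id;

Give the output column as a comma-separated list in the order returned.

review_id=20: ELSE → 11
review_id=21: ELSE → 11
review_id=22: ELSE → 11
review_id=23: length >= 1332 and verified >= 1 → -1
review_id=24: ELSE → 9
review_id=25: length >= 752 → 4
review_id=26: length >= 1921 or stars = 1 → -23
review_id=27: length >= 752 → 4
review_id=28: length >= 752 → 4
review_id=29: length >= 1921 or stars = 1 → -23

11, 11, 11, -1, 9, 4, -23, 4, 4, -23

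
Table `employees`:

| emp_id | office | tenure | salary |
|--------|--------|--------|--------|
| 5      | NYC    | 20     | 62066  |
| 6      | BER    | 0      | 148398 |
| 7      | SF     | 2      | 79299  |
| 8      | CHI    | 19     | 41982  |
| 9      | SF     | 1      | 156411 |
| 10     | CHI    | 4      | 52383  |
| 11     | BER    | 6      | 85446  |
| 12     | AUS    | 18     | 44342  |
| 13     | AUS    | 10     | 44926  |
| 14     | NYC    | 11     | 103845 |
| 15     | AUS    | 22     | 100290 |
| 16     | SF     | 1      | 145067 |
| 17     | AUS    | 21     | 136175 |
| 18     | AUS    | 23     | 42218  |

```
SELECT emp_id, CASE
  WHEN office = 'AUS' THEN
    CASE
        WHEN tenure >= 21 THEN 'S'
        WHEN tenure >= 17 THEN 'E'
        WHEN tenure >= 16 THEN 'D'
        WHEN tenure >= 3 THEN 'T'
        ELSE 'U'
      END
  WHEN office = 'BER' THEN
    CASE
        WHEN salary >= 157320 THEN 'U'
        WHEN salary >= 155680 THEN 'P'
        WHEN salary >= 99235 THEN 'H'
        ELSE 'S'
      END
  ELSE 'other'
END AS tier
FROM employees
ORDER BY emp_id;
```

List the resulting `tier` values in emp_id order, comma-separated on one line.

other, H, other, other, other, other, S, E, T, other, S, other, S, S

emp_id=5: office='NYC' → outer ELSE → other
emp_id=6: office='BER' → inner[salary >= 99235] → H
emp_id=7: office='SF' → outer ELSE → other
emp_id=8: office='CHI' → outer ELSE → other
emp_id=9: office='SF' → outer ELSE → other
emp_id=10: office='CHI' → outer ELSE → other
emp_id=11: office='BER' → inner[ELSE] → S
emp_id=12: office='AUS' → inner[tenure >= 17] → E
emp_id=13: office='AUS' → inner[tenure >= 3] → T
emp_id=14: office='NYC' → outer ELSE → other
emp_id=15: office='AUS' → inner[tenure >= 21] → S
emp_id=16: office='SF' → outer ELSE → other
emp_id=17: office='AUS' → inner[tenure >= 21] → S
emp_id=18: office='AUS' → inner[tenure >= 21] → S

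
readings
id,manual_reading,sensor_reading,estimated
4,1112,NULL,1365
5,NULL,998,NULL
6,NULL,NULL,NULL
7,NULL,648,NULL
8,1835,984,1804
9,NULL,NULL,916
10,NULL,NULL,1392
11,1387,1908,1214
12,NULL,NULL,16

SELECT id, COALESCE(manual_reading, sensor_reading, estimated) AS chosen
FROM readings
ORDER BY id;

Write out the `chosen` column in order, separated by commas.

1112, 998, NULL, 648, 1835, 916, 1392, 1387, 16

id=4: manual_reading=1112 → 1112
id=5: manual_reading=NULL, sensor_reading=998 → 998
id=6: manual_reading=NULL, sensor_reading=NULL, estimated=NULL (all NULL) → NULL
id=7: manual_reading=NULL, sensor_reading=648 → 648
id=8: manual_reading=1835 → 1835
id=9: manual_reading=NULL, sensor_reading=NULL, estimated=916 → 916
id=10: manual_reading=NULL, sensor_reading=NULL, estimated=1392 → 1392
id=11: manual_reading=1387 → 1387
id=12: manual_reading=NULL, sensor_reading=NULL, estimated=16 → 16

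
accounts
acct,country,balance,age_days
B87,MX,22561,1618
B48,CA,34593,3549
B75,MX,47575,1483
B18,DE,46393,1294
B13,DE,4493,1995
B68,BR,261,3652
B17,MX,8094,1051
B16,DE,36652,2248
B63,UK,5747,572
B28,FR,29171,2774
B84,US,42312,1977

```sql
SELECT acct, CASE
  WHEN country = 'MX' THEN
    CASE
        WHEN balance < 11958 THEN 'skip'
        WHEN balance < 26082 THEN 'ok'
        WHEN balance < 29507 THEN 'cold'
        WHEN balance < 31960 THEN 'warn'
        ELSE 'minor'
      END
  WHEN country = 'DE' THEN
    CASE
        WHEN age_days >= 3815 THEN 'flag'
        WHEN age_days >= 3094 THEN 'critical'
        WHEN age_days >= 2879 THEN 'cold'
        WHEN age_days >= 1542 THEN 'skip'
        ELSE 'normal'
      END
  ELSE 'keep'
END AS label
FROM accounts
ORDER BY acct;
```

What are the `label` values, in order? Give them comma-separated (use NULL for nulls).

skip, skip, skip, normal, keep, keep, keep, keep, minor, keep, ok

acct=B13: country='DE' → inner[age_days >= 1542] → skip
acct=B16: country='DE' → inner[age_days >= 1542] → skip
acct=B17: country='MX' → inner[balance < 11958] → skip
acct=B18: country='DE' → inner[ELSE] → normal
acct=B28: country='FR' → outer ELSE → keep
acct=B48: country='CA' → outer ELSE → keep
acct=B63: country='UK' → outer ELSE → keep
acct=B68: country='BR' → outer ELSE → keep
acct=B75: country='MX' → inner[ELSE] → minor
acct=B84: country='US' → outer ELSE → keep
acct=B87: country='MX' → inner[balance < 26082] → ok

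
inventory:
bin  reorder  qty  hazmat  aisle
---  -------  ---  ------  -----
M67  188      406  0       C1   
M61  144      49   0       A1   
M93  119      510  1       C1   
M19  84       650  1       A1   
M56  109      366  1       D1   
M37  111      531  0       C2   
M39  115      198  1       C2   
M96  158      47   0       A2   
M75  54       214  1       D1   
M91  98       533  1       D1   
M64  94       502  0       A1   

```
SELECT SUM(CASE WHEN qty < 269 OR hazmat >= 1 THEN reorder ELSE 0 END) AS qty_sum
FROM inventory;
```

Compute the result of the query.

881

bin=M67: ✗
bin=M61: ✓ → 144
bin=M93: ✓ → 119
bin=M19: ✓ → 84
bin=M56: ✓ → 109
bin=M37: ✗
bin=M39: ✓ → 115
bin=M96: ✓ → 158
bin=M75: ✓ → 54
bin=M91: ✓ → 98
bin=M64: ✗
qty_sum = 144 + 119 + 84 + 109 + 115 + 158 + 54 + 98 = 881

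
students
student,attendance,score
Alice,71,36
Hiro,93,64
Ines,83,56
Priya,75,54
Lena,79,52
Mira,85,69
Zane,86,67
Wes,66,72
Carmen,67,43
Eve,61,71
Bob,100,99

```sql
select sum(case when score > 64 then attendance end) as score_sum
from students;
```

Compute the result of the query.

student=Alice: ✗
student=Hiro: ✗
student=Ines: ✗
student=Priya: ✗
student=Lena: ✗
student=Mira: ✓ → 85
student=Zane: ✓ → 86
student=Wes: ✓ → 66
student=Carmen: ✗
student=Eve: ✓ → 61
student=Bob: ✓ → 100
score_sum = 85 + 86 + 66 + 61 + 100 = 398

398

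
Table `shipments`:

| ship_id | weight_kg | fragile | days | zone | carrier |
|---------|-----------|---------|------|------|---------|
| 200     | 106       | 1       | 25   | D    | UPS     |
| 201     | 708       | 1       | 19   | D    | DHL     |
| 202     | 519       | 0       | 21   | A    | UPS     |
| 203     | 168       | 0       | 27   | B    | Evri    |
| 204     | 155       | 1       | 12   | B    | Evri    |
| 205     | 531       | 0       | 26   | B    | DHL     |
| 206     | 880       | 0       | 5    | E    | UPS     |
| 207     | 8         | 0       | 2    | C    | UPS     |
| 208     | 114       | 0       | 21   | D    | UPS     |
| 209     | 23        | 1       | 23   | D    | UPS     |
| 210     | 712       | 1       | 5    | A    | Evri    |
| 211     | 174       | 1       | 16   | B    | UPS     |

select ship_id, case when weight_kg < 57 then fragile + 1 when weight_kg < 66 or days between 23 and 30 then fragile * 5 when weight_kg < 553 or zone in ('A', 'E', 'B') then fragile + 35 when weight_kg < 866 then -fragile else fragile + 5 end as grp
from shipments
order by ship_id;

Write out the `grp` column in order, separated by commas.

5, -1, 35, 0, 36, 0, 35, 1, 35, 2, 36, 36

ship_id=200: weight_kg < 66 or days between 23 and 30 → 5
ship_id=201: weight_kg < 866 → -1
ship_id=202: weight_kg < 553 or zone in ('A', 'E', 'B') → 35
ship_id=203: weight_kg < 66 or days between 23 and 30 → 0
ship_id=204: weight_kg < 553 or zone in ('A', 'E', 'B') → 36
ship_id=205: weight_kg < 66 or days between 23 and 30 → 0
ship_id=206: weight_kg < 553 or zone in ('A', 'E', 'B') → 35
ship_id=207: weight_kg < 57 → 1
ship_id=208: weight_kg < 553 or zone in ('A', 'E', 'B') → 35
ship_id=209: weight_kg < 57 → 2
ship_id=210: weight_kg < 553 or zone in ('A', 'E', 'B') → 36
ship_id=211: weight_kg < 553 or zone in ('A', 'E', 'B') → 36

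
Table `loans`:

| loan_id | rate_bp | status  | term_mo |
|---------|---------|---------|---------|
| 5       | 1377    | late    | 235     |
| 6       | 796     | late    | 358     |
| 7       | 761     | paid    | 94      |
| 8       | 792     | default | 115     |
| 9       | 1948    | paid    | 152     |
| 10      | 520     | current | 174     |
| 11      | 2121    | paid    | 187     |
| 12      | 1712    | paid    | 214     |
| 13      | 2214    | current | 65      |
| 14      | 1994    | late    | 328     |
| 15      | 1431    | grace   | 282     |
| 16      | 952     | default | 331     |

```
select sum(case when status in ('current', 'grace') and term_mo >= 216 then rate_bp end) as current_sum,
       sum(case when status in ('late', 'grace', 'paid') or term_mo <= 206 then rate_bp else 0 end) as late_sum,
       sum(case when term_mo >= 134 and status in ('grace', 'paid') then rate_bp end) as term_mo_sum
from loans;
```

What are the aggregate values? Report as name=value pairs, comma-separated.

[current_sum: status in ('current', 'grace') and term_mo >= 216]
loan_id=5: ✗
loan_id=6: ✗
loan_id=7: ✗
loan_id=8: ✗
loan_id=9: ✗
loan_id=10: ✗
loan_id=11: ✗
loan_id=12: ✗
loan_id=13: ✗
loan_id=14: ✗
loan_id=15: ✓ → 1431
loan_id=16: ✗
current_sum = 1431
—
[late_sum: status in ('late', 'grace', 'paid') or term_mo <= 206]
loan_id=5: ✓ → 1377
loan_id=6: ✓ → 796
loan_id=7: ✓ → 761
loan_id=8: ✓ → 792
loan_id=9: ✓ → 1948
loan_id=10: ✓ → 520
loan_id=11: ✓ → 2121
loan_id=12: ✓ → 1712
loan_id=13: ✓ → 2214
loan_id=14: ✓ → 1994
loan_id=15: ✓ → 1431
loan_id=16: ✗
late_sum = 1377 + 796 + 761 + 792 + 1948 + 520 + 2121 + 1712 + 2214 + 1994 + 1431 = 15666
—
[term_mo_sum: term_mo >= 134 and status in ('grace', 'paid')]
loan_id=5: ✗
loan_id=6: ✗
loan_id=7: ✗
loan_id=8: ✗
loan_id=9: ✓ → 1948
loan_id=10: ✗
loan_id=11: ✓ → 2121
loan_id=12: ✓ → 1712
loan_id=13: ✗
loan_id=14: ✗
loan_id=15: ✓ → 1431
loan_id=16: ✗
term_mo_sum = 1948 + 2121 + 1712 + 1431 = 7212

current_sum=1431, late_sum=15666, term_mo_sum=7212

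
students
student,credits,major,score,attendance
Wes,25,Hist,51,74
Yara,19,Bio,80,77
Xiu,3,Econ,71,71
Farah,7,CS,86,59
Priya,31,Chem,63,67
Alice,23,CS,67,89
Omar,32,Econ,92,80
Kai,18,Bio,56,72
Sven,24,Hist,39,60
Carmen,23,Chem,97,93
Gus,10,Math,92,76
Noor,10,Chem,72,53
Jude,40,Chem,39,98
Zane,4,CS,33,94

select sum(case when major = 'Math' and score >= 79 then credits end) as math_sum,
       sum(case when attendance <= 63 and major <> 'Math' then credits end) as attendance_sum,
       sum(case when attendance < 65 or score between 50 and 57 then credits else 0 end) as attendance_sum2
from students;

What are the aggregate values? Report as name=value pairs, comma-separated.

[math_sum: major = 'Math' and score >= 79]
student=Wes: ✗
student=Yara: ✗
student=Xiu: ✗
student=Farah: ✗
student=Priya: ✗
student=Alice: ✗
student=Omar: ✗
student=Kai: ✗
student=Sven: ✗
student=Carmen: ✗
student=Gus: ✓ → 10
student=Noor: ✗
student=Jude: ✗
student=Zane: ✗
math_sum = 10
—
[attendance_sum: attendance <= 63 and major <> 'Math']
student=Wes: ✗
student=Yara: ✗
student=Xiu: ✗
student=Farah: ✓ → 7
student=Priya: ✗
student=Alice: ✗
student=Omar: ✗
student=Kai: ✗
student=Sven: ✓ → 24
student=Carmen: ✗
student=Gus: ✗
student=Noor: ✓ → 10
student=Jude: ✗
student=Zane: ✗
attendance_sum = 7 + 24 + 10 = 41
—
[attendance_sum2: attendance < 65 or score between 50 and 57]
student=Wes: ✓ → 25
student=Yara: ✗
student=Xiu: ✗
student=Farah: ✓ → 7
student=Priya: ✗
student=Alice: ✗
student=Omar: ✗
student=Kai: ✓ → 18
student=Sven: ✓ → 24
student=Carmen: ✗
student=Gus: ✗
student=Noor: ✓ → 10
student=Jude: ✗
student=Zane: ✗
attendance_sum2 = 25 + 7 + 18 + 24 + 10 = 84

math_sum=10, attendance_sum=41, attendance_sum2=84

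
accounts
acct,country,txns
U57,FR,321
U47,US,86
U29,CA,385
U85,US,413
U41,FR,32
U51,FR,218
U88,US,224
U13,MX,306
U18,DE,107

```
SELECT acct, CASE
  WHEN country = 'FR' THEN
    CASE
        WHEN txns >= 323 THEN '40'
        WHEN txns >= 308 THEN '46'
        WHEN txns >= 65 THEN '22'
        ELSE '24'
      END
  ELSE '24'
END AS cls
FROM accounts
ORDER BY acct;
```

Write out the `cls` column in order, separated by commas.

24, 24, 24, 24, 24, 22, 46, 24, 24

acct=U13: country='MX' → outer ELSE → 24
acct=U18: country='DE' → outer ELSE → 24
acct=U29: country='CA' → outer ELSE → 24
acct=U41: country='FR' → inner[ELSE] → 24
acct=U47: country='US' → outer ELSE → 24
acct=U51: country='FR' → inner[txns >= 65] → 22
acct=U57: country='FR' → inner[txns >= 308] → 46
acct=U85: country='US' → outer ELSE → 24
acct=U88: country='US' → outer ELSE → 24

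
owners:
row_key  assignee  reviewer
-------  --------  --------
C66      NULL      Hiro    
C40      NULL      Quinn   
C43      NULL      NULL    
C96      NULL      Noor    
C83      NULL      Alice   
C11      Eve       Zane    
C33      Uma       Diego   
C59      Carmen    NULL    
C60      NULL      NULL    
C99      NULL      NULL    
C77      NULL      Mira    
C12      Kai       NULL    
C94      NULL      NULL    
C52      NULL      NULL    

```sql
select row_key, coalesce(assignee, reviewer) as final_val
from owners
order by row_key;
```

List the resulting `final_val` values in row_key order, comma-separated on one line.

row_key=C11: assignee=Eve → Eve
row_key=C12: assignee=Kai → Kai
row_key=C33: assignee=Uma → Uma
row_key=C40: assignee=NULL, reviewer=Quinn → Quinn
row_key=C43: assignee=NULL, reviewer=NULL (all NULL) → NULL
row_key=C52: assignee=NULL, reviewer=NULL (all NULL) → NULL
row_key=C59: assignee=Carmen → Carmen
row_key=C60: assignee=NULL, reviewer=NULL (all NULL) → NULL
row_key=C66: assignee=NULL, reviewer=Hiro → Hiro
row_key=C77: assignee=NULL, reviewer=Mira → Mira
row_key=C83: assignee=NULL, reviewer=Alice → Alice
row_key=C94: assignee=NULL, reviewer=NULL (all NULL) → NULL
row_key=C96: assignee=NULL, reviewer=Noor → Noor
row_key=C99: assignee=NULL, reviewer=NULL (all NULL) → NULL

Eve, Kai, Uma, Quinn, NULL, NULL, Carmen, NULL, Hiro, Mira, Alice, NULL, Noor, NULL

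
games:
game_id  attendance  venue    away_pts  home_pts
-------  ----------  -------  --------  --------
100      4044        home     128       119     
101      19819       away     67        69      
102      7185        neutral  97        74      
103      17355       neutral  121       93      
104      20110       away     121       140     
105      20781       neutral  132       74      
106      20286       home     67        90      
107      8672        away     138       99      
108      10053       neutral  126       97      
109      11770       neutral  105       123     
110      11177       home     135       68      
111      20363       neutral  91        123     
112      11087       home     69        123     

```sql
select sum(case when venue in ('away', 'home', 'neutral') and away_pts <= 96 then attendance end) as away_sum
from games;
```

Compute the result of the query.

71555

game_id=100: ✗
game_id=101: ✓ → 19819
game_id=102: ✗
game_id=103: ✗
game_id=104: ✗
game_id=105: ✗
game_id=106: ✓ → 20286
game_id=107: ✗
game_id=108: ✗
game_id=109: ✗
game_id=110: ✗
game_id=111: ✓ → 20363
game_id=112: ✓ → 11087
away_sum = 19819 + 20286 + 20363 + 11087 = 71555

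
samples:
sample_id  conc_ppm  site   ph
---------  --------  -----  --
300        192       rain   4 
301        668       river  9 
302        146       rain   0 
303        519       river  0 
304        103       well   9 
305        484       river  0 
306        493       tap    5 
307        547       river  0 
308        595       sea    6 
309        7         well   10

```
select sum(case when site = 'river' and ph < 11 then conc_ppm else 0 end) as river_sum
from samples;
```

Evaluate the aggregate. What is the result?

2218

sample_id=300: ✗
sample_id=301: ✓ → 668
sample_id=302: ✗
sample_id=303: ✓ → 519
sample_id=304: ✗
sample_id=305: ✓ → 484
sample_id=306: ✗
sample_id=307: ✓ → 547
sample_id=308: ✗
sample_id=309: ✗
river_sum = 668 + 519 + 484 + 547 = 2218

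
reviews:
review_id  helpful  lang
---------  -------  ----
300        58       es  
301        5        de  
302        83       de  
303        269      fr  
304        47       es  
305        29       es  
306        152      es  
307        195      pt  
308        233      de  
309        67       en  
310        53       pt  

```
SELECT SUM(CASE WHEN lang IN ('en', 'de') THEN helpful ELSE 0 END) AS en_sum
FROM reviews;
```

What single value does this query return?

388

review_id=300: ✗
review_id=301: ✓ → 5
review_id=302: ✓ → 83
review_id=303: ✗
review_id=304: ✗
review_id=305: ✗
review_id=306: ✗
review_id=307: ✗
review_id=308: ✓ → 233
review_id=309: ✓ → 67
review_id=310: ✗
en_sum = 5 + 83 + 233 + 67 = 388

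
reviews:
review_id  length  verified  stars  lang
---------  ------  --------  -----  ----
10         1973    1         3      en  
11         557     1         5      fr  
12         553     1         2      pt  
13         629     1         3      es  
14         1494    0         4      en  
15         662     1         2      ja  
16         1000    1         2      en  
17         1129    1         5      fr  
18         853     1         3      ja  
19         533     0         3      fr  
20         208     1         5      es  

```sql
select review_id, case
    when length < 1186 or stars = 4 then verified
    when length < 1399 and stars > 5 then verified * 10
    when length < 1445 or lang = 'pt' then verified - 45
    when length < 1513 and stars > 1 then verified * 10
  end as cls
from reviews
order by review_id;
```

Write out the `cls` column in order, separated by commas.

NULL, 1, 1, 1, 0, 1, 1, 1, 1, 0, 1

review_id=10: (no match → NULL) → NULL
review_id=11: length < 1186 or stars = 4 → 1
review_id=12: length < 1186 or stars = 4 → 1
review_id=13: length < 1186 or stars = 4 → 1
review_id=14: length < 1186 or stars = 4 → 0
review_id=15: length < 1186 or stars = 4 → 1
review_id=16: length < 1186 or stars = 4 → 1
review_id=17: length < 1186 or stars = 4 → 1
review_id=18: length < 1186 or stars = 4 → 1
review_id=19: length < 1186 or stars = 4 → 0
review_id=20: length < 1186 or stars = 4 → 1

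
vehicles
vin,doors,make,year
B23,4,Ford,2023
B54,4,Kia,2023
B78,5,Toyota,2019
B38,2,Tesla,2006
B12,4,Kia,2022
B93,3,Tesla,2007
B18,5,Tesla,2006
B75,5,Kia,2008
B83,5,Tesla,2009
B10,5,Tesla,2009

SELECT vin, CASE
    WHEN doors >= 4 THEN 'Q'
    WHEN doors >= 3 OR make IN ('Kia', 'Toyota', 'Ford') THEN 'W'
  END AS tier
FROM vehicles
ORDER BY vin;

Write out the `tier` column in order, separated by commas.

Q, Q, Q, Q, NULL, Q, Q, Q, Q, W

vin=B10: doors >= 4 → Q
vin=B12: doors >= 4 → Q
vin=B18: doors >= 4 → Q
vin=B23: doors >= 4 → Q
vin=B38: (no match → NULL) → NULL
vin=B54: doors >= 4 → Q
vin=B75: doors >= 4 → Q
vin=B78: doors >= 4 → Q
vin=B83: doors >= 4 → Q
vin=B93: doors >= 3 OR make IN ('Kia', 'Toyota', 'Ford') → W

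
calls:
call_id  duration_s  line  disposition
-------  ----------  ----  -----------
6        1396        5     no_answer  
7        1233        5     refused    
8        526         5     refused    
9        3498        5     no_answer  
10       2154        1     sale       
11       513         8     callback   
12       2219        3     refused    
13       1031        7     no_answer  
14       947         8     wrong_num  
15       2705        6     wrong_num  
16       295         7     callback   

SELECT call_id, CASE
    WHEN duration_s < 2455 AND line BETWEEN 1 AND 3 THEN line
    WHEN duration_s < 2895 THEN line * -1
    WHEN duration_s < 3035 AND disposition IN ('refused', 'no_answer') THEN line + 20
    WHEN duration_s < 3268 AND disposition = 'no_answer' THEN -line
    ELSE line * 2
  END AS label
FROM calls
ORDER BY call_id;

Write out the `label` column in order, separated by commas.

-5, -5, -5, 10, 1, -8, 3, -7, -8, -6, -7

call_id=6: duration_s < 2895 → -5
call_id=7: duration_s < 2895 → -5
call_id=8: duration_s < 2895 → -5
call_id=9: ELSE → 10
call_id=10: duration_s < 2455 AND line BETWEEN 1 AND 3 → 1
call_id=11: duration_s < 2895 → -8
call_id=12: duration_s < 2455 AND line BETWEEN 1 AND 3 → 3
call_id=13: duration_s < 2895 → -7
call_id=14: duration_s < 2895 → -8
call_id=15: duration_s < 2895 → -6
call_id=16: duration_s < 2895 → -7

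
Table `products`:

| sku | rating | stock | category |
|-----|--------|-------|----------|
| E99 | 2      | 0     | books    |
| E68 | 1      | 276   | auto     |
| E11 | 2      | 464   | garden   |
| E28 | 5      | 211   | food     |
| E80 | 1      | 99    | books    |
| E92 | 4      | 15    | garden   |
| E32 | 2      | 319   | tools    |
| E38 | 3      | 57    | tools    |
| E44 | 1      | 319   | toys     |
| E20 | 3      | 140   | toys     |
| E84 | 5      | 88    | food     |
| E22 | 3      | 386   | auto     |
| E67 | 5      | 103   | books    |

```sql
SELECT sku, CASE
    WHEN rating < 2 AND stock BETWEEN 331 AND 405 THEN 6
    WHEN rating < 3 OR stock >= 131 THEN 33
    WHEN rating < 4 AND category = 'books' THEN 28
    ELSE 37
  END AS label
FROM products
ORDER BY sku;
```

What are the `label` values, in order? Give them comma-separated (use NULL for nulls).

sku=E11: rating < 3 OR stock >= 131 → 33
sku=E20: rating < 3 OR stock >= 131 → 33
sku=E22: rating < 3 OR stock >= 131 → 33
sku=E28: rating < 3 OR stock >= 131 → 33
sku=E32: rating < 3 OR stock >= 131 → 33
sku=E38: ELSE → 37
sku=E44: rating < 3 OR stock >= 131 → 33
sku=E67: ELSE → 37
sku=E68: rating < 3 OR stock >= 131 → 33
sku=E80: rating < 3 OR stock >= 131 → 33
sku=E84: ELSE → 37
sku=E92: ELSE → 37
sku=E99: rating < 3 OR stock >= 131 → 33

33, 33, 33, 33, 33, 37, 33, 37, 33, 33, 37, 37, 33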